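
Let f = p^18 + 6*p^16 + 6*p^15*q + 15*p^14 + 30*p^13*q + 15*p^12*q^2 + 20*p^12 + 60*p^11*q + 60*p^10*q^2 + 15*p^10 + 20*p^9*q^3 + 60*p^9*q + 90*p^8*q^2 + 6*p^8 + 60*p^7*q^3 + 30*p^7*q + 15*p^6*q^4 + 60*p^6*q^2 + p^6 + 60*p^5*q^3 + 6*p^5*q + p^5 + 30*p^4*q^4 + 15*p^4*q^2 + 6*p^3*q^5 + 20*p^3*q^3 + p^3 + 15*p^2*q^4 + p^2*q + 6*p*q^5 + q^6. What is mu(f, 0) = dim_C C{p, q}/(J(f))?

7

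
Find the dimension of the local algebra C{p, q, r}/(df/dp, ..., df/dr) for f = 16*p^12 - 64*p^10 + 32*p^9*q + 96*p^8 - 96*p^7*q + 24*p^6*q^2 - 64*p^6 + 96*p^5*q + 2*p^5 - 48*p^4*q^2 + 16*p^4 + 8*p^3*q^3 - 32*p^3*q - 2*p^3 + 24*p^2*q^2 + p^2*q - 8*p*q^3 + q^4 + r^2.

5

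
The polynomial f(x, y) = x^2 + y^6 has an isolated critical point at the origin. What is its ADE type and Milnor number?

The Hessian of f at 0 is [[2, 0], [0, 0]] with rank 1, so corank 1. A Groebner basis of the Jacobian ideal J(f) in C{x,y} is {y^5, x}; counting standard monomials gives mu = 5. Corank 1: A-series; mu = 5 gives A_5.

Type A_5, Milnor number mu = 5.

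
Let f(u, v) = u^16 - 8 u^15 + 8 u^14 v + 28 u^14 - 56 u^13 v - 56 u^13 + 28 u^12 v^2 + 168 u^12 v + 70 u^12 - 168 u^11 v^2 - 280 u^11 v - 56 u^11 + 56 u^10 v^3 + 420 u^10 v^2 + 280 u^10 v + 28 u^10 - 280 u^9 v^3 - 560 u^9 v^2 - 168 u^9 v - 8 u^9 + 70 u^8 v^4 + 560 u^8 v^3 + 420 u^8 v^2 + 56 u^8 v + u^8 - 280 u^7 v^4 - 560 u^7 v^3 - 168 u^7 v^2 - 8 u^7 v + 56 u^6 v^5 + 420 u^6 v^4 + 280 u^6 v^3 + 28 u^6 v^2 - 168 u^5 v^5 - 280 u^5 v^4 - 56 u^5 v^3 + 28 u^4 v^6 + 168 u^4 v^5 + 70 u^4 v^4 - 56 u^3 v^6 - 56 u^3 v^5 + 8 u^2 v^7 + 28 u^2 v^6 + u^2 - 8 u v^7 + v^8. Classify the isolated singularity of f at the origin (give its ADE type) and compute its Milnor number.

The Hessian of f at 0 has rank 1. Corank 1: A-series; mu = 7 gives A_7.

Type A_{7}, Milnor number mu = 7.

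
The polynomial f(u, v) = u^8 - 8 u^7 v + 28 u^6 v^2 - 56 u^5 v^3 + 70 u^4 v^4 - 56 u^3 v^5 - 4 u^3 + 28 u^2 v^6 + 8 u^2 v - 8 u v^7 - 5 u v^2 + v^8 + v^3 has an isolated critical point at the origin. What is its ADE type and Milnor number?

The Hessian of f at 0 has rank 0. Corank 2; j^3 = -(u - v)*(2*u - v)^2 has shape L^2 M (L != M), so D-series; mu = 9 gives D_9.

Type D9, Milnor number mu = 9.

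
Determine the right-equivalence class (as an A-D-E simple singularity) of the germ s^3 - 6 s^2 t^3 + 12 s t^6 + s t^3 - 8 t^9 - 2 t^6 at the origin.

E7

The Hessian of f at 0 is [[0, 0], [0, 0]] with rank 0, so corank 2. A Groebner basis of the Jacobian ideal J(f) in C{s,t} is {s^3, s*t^2, 3*s^2 + t^3}; counting standard monomials gives mu = 7. Corank 2; j^3 = s^3 is a perfect cube, so E-series; the 4-jet and mu = 7 give E_7.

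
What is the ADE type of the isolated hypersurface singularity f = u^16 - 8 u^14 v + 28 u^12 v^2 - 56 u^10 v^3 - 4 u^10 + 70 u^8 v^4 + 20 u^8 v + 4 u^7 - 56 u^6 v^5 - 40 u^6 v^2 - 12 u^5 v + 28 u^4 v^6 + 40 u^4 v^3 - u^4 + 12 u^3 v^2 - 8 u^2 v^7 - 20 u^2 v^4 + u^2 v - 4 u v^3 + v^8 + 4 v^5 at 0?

D9

The Hessian of f at 0 has rank 0. Corank 2; j^3 = u^2*v has shape L^2 M (L != M), so D-series; mu = 9 gives D_9.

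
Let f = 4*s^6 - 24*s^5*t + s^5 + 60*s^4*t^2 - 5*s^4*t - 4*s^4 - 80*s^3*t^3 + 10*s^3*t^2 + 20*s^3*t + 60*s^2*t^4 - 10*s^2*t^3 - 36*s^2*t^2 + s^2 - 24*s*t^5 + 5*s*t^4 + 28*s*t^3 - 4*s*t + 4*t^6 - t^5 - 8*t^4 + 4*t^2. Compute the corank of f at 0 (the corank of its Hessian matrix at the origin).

Hessian at 0 has rank 1.

1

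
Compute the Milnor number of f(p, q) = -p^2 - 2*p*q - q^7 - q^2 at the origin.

6

The Hessian of f at 0 has rank 1. Corank 1: A-series; mu = 6 gives A_6.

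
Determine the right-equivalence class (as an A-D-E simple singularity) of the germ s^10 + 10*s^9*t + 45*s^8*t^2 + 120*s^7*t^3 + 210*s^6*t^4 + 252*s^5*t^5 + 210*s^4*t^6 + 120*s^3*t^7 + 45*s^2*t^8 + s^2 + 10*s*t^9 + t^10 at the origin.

A_{9}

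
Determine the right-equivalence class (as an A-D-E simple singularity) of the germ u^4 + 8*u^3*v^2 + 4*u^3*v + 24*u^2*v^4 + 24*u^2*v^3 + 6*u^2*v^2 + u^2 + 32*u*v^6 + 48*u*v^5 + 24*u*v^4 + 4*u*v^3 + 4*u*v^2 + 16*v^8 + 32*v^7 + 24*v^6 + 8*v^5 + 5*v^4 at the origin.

A_3

The Hessian of f at 0 is [[2, 0], [0, 0]] with rank 1, so corank 1. A Groebner basis of the Jacobian ideal J(f) in C{u,v} is {u^2, u*v, u/2 + v^2}; counting standard monomials gives mu = 3. Corank 1: A-series; mu = 3 gives A_3.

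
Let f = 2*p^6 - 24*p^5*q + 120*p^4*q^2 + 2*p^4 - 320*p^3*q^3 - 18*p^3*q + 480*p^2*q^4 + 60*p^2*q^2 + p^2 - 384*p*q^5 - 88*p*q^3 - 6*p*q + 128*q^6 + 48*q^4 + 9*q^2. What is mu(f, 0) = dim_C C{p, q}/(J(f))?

The Hessian of f at 0 is [[2, -6], [-6, 18]] with rank 1, so corank 1. A Groebner basis of the Jacobian ideal J(f) in C{p,q} is {p*q^2 + 3*p - 9*q, p + q^3 - 3*q, p^2 - 6*p*q + 9*q^2}; counting standard monomials gives mu = 5. Corank 1: A-series; mu = 5 gives A_5.

5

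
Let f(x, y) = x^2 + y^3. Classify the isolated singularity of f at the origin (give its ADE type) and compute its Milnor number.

Type A_2, Milnor number mu = 2.

The Hessian of f at 0 is [[2, 0], [0, 0]] with rank 1, so corank 1. A Groebner basis of the Jacobian ideal J(f) in C{x,y} is {y^2, x}; counting standard monomials gives mu = 2. Corank 1: A-series; mu = 2 gives A_2.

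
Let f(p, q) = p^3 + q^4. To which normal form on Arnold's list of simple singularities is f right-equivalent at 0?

E_{6}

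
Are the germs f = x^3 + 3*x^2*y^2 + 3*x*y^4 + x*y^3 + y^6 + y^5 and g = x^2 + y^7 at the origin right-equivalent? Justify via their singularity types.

No.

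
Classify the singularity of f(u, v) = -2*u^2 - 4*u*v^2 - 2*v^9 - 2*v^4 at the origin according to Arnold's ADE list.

The Hessian of f at 0 has rank 1. Corank 1: A-series; mu = 8 gives A_8.

A8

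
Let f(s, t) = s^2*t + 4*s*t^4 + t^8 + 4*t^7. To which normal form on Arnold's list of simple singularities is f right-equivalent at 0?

The Hessian of f at 0 is [[0, 0], [0, 0]] with rank 0, so corank 2. A Groebner basis of the Jacobian ideal J(f) in C{s,t} is {s^2*t^2, s^2*t + s^2/2 + s*t^3, s*t/2 + t^4, s^3}; counting standard monomials gives mu = 9. Corank 2; j^3 = s^2*t has shape L^2 M (L != M), so D-series; mu = 9 gives D_9.

D9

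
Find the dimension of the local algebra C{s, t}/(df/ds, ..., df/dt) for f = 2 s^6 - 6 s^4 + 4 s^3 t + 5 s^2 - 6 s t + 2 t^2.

1

The Hessian of f at 0 is [[10, -6], [-6, 4]] with rank 2, so corank 0. A Groebner basis of the Jacobian ideal J(f) in C{s,t} is {s, t}; counting standard monomials gives mu = 1. Corank 0: nondegenerate Morse point, so A_1.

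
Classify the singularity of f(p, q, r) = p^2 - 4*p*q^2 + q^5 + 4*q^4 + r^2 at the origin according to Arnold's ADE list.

A4

The Hessian of f at 0 is [[2, 0, 0], [0, 0, 0], [0, 0, 2]] with rank 2, so corank 1. A Groebner basis of the Jacobian ideal J(f) in C{p,q,r} is {p^2, -p/2 + q^2, r}; counting standard monomials gives mu = 4. Corank 1: A-series; mu = 4 gives A_4.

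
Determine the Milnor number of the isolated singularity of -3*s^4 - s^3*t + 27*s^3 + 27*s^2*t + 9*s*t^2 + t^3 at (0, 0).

The Hessian of f at 0 is [[0, 0], [0, 0]] with rank 0, so corank 2. A Groebner basis of the Jacobian ideal J(f) in C{s,t} is {19683*s^2 + 13122*s*t + t^4 + 27*t^3 + 2187*t^2, s^3 - 27*s^2 - 18*s*t - 3*t^2, s^2*t + 81*s^2 + 54*s*t + 9*t^2, -162*s^2 + s*t^2 - 108*s*t + t^3/9 - 18*t^2}; counting standard monomials gives mu = 7. Corank 2; j^3 = (3*s + t)^3 is a perfect cube, so E-series; the 4-jet and mu = 7 give E_7.

7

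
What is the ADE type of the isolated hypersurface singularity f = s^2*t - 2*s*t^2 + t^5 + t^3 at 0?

The Hessian of f at 0 has rank 0. Corank 2; j^3 = t*(s - t)^2 has shape L^2 M (L != M), so D-series; mu = 6 gives D_6.

D6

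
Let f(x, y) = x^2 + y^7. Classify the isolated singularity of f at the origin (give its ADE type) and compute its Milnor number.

Type A_6, Milnor number mu = 6.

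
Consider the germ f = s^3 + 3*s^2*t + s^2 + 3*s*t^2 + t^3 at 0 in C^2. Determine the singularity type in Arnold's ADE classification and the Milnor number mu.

The Hessian of f at 0 has rank 1. Corank 1: A-series; mu = 2 gives A_2.

Type A2, Milnor number mu = 2.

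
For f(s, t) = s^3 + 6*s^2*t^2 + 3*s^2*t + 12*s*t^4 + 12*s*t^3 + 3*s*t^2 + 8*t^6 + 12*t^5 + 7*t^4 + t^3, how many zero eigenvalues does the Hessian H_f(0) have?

2

The Hessian at 0 is [[0, 0], [0, 0]] of rank 0; hence corank 2.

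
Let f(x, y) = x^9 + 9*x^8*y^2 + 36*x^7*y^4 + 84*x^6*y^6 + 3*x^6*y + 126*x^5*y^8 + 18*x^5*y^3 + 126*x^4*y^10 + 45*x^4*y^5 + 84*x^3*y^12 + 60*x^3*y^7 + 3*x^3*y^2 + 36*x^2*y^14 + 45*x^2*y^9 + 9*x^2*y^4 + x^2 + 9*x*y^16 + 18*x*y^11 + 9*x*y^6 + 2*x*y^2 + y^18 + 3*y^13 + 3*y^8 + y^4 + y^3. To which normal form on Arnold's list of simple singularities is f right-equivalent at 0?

The Hessian of f at 0 has rank 1. Corank 1: A-series; mu = 2 gives A_2.

A_{2}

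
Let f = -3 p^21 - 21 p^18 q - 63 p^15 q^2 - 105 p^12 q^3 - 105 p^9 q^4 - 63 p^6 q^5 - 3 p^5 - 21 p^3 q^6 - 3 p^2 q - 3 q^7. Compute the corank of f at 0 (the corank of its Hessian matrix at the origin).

2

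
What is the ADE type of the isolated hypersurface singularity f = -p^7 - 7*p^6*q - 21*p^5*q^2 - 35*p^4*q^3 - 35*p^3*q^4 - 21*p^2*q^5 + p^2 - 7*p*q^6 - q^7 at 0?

A6

The Hessian of f at 0 is [[2, 0], [0, 0]] with rank 1, so corank 1. A Groebner basis of the Jacobian ideal J(f) in C{p,q} is {q^6, p}; counting standard monomials gives mu = 6. Corank 1: A-series; mu = 6 gives A_6.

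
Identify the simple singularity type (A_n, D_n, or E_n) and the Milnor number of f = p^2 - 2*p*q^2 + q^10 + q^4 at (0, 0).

The Hessian of f at 0 has rank 1. Corank 1: A-series; mu = 9 gives A_9.

Type A9, Milnor number mu = 9.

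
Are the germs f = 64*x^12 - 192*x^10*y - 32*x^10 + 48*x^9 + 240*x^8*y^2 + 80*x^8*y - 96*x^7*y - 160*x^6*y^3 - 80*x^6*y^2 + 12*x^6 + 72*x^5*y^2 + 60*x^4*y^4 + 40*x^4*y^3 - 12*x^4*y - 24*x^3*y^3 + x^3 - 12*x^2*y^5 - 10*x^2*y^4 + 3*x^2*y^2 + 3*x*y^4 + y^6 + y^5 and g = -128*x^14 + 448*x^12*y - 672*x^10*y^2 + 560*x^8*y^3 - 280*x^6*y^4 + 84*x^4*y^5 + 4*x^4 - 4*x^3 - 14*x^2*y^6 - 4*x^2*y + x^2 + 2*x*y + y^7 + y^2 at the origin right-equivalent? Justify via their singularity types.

No.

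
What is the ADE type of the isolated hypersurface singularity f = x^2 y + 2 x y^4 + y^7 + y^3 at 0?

The Hessian of f at 0 is [[0, 0], [0, 0]] with rank 0, so corank 2. A Groebner basis of the Jacobian ideal J(f) in C{x,y} is {y^3, x^2 + 3*y^2, x*y}; counting standard monomials gives mu = 4. Corank 2; j^3 = y*(x^2 + y^2) splits into three distinct lines over C (the quadratic factor has nonzero discriminant), so D_4.

D4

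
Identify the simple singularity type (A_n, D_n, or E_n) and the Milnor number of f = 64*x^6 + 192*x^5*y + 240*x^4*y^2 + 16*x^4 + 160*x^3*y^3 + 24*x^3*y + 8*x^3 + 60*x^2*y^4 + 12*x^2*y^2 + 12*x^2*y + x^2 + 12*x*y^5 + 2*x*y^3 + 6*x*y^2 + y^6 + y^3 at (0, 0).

Type A_2, Milnor number mu = 2.

The Hessian of f at 0 has rank 1. Corank 1: A-series; mu = 2 gives A_2.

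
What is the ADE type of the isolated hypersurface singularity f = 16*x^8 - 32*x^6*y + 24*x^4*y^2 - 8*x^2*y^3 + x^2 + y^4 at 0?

A_{3}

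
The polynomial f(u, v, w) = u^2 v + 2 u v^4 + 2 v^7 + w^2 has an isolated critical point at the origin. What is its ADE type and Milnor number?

Type D_{8}, Milnor number mu = 8.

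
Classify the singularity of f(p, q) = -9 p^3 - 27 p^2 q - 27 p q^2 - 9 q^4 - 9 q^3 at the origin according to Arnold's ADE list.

The Hessian of f at 0 has rank 0. Corank 2; j^3 = -9*(p + q)^3 is a perfect cube, so E-series; the 4-jet and mu = 6 give E_6.

E_{6}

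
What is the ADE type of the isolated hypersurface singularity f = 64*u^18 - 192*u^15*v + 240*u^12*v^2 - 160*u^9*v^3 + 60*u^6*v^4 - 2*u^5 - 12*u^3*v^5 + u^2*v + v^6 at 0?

D7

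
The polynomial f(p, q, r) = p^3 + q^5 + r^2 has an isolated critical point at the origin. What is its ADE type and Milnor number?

Type E_{8}, Milnor number mu = 8.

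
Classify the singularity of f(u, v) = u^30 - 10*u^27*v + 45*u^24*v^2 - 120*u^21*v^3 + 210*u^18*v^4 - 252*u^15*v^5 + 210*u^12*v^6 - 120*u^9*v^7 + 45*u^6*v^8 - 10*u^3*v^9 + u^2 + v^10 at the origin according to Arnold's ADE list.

A_9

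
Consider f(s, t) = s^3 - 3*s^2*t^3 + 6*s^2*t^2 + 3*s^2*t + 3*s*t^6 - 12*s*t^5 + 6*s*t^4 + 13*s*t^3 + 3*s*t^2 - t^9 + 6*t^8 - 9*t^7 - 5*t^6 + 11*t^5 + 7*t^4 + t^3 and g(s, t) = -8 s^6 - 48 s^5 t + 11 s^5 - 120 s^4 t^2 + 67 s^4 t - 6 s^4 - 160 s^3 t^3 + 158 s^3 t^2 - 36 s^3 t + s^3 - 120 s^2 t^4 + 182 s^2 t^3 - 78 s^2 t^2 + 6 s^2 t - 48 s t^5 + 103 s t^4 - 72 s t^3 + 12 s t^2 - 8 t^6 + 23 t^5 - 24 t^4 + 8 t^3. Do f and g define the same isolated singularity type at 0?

No.

The Hessian of f at 0 is [[0, 0], [0, 0]] with rank 0, so corank 2. A Groebner basis of the Jacobian ideal J(f) in C{s,t} is {-s^2/4 - s*t/2 + t^4 - t^3/12 - t^2/4, s^3 + 5*s^2/4 + 5*s*t/2 + 17*t^3/12 + 5*t^2/4, s^2*t - 11*s^2/12 - 11*s*t/6 - 47*t^3/36 - 11*t^2/12, s^2/2 + s*t^2 + s*t + 7*t^3/6 + t^2/2}; counting standard monomials gives mu = 7. Corank 2; j^3 = (s + t)^3 is a perfect cube, so E-series; the 4-jet and mu = 7 give E_7. The Hessian of g at 0 is [[0, 0], [0, 0]] with rank 0, so corank 2. A Groebner basis of the Jacobian ideal J(g) in C{s,t} is {-7*s^2/32 + s*t^3 + 7*s*t^2/8 - 7*s*t/8 + 7*t^3/4 - 7*t^2/8, s^2/8 - s*t^2/2 + s*t/2 + t^4 - t^3 + t^2/2, s^3 - 3*s^2/4 - 9*s*t^2 - 3*s*t - 10*t^3 - 3*t^2, s^2*t + s^2/8 + 7*s*t^2/2 + s*t/2 + 3*t^3 + t^2/2}; counting standard monomials gives mu = 8. Corank 2; j^3 = (s + 2*t)^3 is a perfect cube, so E-series; the 5-jet and mu = 8 give E_8. f is E_7 but g is E_8, hence not right-equivalent.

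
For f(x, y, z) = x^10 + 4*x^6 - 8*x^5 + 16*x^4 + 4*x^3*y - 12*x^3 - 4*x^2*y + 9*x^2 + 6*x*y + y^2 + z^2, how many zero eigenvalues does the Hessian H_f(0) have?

1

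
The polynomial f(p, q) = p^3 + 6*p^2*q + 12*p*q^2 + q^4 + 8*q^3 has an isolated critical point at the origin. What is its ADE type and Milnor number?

The Hessian of f at 0 is [[0, 0], [0, 0]] with rank 0, so corank 2. A Groebner basis of the Jacobian ideal J(f) in C{p,q} is {q^3, p^2 + 4*p*q + 4*q^2}; counting standard monomials gives mu = 6. Corank 2; j^3 = (p + 2*q)^3 is a perfect cube, so E-series; the 4-jet and mu = 6 give E_6.

Type E_6, Milnor number mu = 6.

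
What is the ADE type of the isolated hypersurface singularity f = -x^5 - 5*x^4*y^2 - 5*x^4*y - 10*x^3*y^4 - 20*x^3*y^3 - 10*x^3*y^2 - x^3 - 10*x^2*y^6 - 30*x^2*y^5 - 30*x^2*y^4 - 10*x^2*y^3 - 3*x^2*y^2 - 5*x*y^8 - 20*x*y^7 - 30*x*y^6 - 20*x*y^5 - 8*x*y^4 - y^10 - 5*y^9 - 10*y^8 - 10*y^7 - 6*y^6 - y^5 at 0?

E_8

The Hessian of f at 0 has rank 0. Corank 2; j^3 = -x^3 is a perfect cube, so E-series; the 5-jet and mu = 8 give E_8.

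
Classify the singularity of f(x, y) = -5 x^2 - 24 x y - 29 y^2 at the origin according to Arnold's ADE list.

A_1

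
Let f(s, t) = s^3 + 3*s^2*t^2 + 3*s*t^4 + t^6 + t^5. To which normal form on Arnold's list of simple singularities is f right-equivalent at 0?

E8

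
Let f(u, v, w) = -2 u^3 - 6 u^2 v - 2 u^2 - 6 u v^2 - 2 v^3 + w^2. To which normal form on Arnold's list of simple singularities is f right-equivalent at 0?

The Hessian of f at 0 has rank 2. Corank 1: A-series; mu = 2 gives A_2.

A_{2}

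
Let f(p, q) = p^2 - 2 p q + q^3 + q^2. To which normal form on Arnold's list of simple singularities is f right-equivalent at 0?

A2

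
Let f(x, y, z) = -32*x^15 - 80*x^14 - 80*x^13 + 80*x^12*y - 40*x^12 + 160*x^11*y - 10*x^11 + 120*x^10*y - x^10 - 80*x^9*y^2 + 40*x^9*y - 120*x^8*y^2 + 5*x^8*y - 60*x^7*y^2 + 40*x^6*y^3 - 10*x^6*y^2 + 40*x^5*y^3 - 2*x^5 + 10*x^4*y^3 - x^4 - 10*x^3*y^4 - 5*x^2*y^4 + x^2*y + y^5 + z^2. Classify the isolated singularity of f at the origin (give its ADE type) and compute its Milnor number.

Type D_6, Milnor number mu = 6.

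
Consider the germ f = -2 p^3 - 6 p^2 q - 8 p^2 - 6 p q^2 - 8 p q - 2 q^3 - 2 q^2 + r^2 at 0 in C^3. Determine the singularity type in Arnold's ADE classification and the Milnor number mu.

The Hessian of f at 0 has rank 2. Corank 1: A-series; mu = 2 gives A_2.

Type A2, Milnor number mu = 2.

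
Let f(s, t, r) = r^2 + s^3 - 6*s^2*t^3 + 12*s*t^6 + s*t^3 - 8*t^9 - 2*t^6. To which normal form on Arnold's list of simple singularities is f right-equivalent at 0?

E_7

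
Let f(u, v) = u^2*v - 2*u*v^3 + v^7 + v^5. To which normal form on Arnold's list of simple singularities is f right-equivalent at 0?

The Hessian of f at 0 has rank 0. Corank 2; j^3 = u^2*v has shape L^2 M (L != M), so D-series; mu = 8 gives D_8.

D_{8}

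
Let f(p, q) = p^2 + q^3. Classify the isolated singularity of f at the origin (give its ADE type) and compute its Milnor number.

The Hessian of f at 0 has rank 1. Corank 1: A-series; mu = 2 gives A_2.

Type A_{2}, Milnor number mu = 2.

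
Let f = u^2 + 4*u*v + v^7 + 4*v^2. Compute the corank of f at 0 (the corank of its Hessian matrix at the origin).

Hessian at 0 has rank 1.

1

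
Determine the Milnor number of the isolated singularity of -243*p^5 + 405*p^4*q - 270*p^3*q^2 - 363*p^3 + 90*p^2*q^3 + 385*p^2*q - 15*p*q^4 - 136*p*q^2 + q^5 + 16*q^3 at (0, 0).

6

The Hessian of f at 0 has rank 0. Corank 2; j^3 = -(3*p - q)*(11*p - 4*q)^2 has shape L^2 M (L != M), so D-series; mu = 6 gives D_6.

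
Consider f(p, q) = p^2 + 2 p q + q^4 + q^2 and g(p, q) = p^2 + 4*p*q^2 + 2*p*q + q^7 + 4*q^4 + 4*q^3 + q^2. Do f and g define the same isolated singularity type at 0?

The Hessian of f at 0 is [[2, 2], [2, 2]] with rank 1, so corank 1. A Groebner basis of the Jacobian ideal J(f) in C{p,q} is {q^3, p + q}; counting standard monomials gives mu = 3. Corank 1: A-series; mu = 3 gives A_3. The Hessian of g at 0 is [[2, 2], [2, 2]] with rank 1, so corank 1. A Groebner basis of the Jacobian ideal J(g) in C{p,q} is {p^3 + 3*p^2*q - 3*p^2/2 - 2*p*q + p/4 + q/4, p/2 + q^2 + q/2}; counting standard monomials gives mu = 6. Corank 1: A-series; mu = 6 gives A_6. f is A_3 but g is A_6, hence not right-equivalent.

No.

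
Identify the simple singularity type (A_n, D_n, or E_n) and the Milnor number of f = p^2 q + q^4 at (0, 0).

The Hessian of f at 0 has rank 0. Corank 2; j^3 = p^2*q has shape L^2 M (L != M), so D-series; mu = 5 gives D_5.

Type D5, Milnor number mu = 5.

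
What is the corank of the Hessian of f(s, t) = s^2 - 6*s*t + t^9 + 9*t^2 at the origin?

The Hessian at 0 is [[2, -6], [-6, 18]] of rank 1; hence corank 1.

1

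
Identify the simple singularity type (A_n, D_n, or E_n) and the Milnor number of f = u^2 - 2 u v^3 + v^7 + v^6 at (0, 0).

The Hessian of f at 0 has rank 1. Corank 1: A-series; mu = 6 gives A_6.

Type A6, Milnor number mu = 6.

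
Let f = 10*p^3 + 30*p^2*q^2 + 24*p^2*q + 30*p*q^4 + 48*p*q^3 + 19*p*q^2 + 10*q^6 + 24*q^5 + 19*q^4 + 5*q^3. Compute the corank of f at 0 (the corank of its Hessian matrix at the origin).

2

Hessian at 0 has rank 0.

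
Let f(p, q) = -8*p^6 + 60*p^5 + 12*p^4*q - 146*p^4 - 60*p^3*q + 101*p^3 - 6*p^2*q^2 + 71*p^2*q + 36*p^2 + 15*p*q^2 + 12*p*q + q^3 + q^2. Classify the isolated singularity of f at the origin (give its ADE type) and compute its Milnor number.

The Hessian of f at 0 is [[72, 12], [12, 2]] with rank 1, so corank 1. A Groebner basis of the Jacobian ideal J(f) in C{p,q} is {q^2, p + q/6}; counting standard monomials gives mu = 2. Corank 1: A-series; mu = 2 gives A_2.

Type A2, Milnor number mu = 2.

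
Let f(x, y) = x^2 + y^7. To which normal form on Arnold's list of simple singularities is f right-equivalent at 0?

A_6

The Hessian of f at 0 has rank 1. Corank 1: A-series; mu = 6 gives A_6.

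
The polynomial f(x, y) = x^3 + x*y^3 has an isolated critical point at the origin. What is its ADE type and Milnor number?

The Hessian of f at 0 is [[0, 0], [0, 0]] with rank 0, so corank 2. A Groebner basis of the Jacobian ideal J(f) in C{x,y} is {x^3, x*y^2, 3*x^2 + y^3}; counting standard monomials gives mu = 7. Corank 2; j^3 = x^3 is a perfect cube, so E-series; the 4-jet and mu = 7 give E_7.

Type E_{7}, Milnor number mu = 7.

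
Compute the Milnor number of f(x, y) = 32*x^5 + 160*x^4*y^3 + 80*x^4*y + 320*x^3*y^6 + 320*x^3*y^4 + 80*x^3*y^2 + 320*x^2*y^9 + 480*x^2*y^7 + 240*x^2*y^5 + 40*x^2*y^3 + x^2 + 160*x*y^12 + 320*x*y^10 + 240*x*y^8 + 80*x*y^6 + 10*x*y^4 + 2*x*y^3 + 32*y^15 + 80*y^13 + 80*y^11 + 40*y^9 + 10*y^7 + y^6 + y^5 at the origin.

The Hessian of f at 0 has rank 1. Corank 1: A-series; mu = 4 gives A_4.

4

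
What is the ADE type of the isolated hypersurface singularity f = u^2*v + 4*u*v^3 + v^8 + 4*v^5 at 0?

The Hessian of f at 0 has rank 0. Corank 2; j^3 = u^2*v has shape L^2 M (L != M), so D-series; mu = 9 gives D_9.

D_{9}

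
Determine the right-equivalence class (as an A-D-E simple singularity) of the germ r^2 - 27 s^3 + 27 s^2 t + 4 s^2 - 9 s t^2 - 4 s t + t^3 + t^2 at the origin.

The Hessian of f at 0 is [[8, -4, 0], [-4, 2, 0], [0, 0, 2]] with rank 2, so corank 1. A Groebner basis of the Jacobian ideal J(f) in C{s,t,r} is {t^2, s - t/2, r}; counting standard monomials gives mu = 2. Corank 1: A-series; mu = 2 gives A_2.

A_{2}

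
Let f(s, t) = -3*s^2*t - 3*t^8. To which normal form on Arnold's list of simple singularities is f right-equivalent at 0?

D_9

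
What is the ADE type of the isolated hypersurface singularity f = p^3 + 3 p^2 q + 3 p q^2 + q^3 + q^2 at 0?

The Hessian of f at 0 is [[0, 0], [0, 2]] with rank 1, so corank 1. A Groebner basis of the Jacobian ideal J(f) in C{p,q} is {p^2, q}; counting standard monomials gives mu = 2. Corank 1: A-series; mu = 2 gives A_2.

A_{2}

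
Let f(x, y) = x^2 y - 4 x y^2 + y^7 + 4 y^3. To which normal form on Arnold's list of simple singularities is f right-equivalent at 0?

D8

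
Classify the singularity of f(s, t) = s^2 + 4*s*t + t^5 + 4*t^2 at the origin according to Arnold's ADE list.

A4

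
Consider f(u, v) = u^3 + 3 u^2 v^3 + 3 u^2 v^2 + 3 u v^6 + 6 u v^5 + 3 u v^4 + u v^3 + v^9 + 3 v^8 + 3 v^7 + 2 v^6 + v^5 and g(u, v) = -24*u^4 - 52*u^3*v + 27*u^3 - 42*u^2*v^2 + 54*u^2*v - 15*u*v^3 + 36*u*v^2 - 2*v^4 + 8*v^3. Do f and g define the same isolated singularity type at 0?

Yes.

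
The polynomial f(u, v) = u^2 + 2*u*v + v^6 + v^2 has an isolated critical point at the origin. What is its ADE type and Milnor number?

Type A_5, Milnor number mu = 5.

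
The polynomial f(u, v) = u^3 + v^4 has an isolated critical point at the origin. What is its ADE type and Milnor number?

Type E_6, Milnor number mu = 6.

The Hessian of f at 0 has rank 0. Corank 2; j^3 = u^3 is a perfect cube, so E-series; the 4-jet and mu = 6 give E_6.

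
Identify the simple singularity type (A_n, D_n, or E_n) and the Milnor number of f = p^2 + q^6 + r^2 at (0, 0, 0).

The Hessian of f at 0 is [[2, 0, 0], [0, 0, 0], [0, 0, 2]] with rank 2, so corank 1. A Groebner basis of the Jacobian ideal J(f) in C{p,q,r} is {q^5, p, r}; counting standard monomials gives mu = 5. Corank 1: A-series; mu = 5 gives A_5.

Type A5, Milnor number mu = 5.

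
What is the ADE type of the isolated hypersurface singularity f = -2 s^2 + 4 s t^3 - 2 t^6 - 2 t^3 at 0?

The Hessian of f at 0 is [[-4, 0], [0, 0]] with rank 1, so corank 1. A Groebner basis of the Jacobian ideal J(f) in C{s,t} is {t^2, s}; counting standard monomials gives mu = 2. Corank 1: A-series; mu = 2 gives A_2.

A_2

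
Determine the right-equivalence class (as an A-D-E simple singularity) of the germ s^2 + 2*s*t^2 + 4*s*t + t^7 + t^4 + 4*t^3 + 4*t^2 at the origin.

The Hessian of f at 0 is [[2, 4], [4, 8]] with rank 1, so corank 1. A Groebner basis of the Jacobian ideal J(f) in C{s,t} is {s^3 + 6*s^2*t - 12*s^2 - 32*s*t + 16*s + 32*t, s + t^2 + 2*t}; counting standard monomials gives mu = 6. Corank 1: A-series; mu = 6 gives A_6.

A_{6}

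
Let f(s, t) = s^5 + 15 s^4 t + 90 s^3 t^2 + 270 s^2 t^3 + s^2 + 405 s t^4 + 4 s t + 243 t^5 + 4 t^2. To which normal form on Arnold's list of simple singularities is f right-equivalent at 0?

A4

The Hessian of f at 0 has rank 1. Corank 1: A-series; mu = 4 gives A_4.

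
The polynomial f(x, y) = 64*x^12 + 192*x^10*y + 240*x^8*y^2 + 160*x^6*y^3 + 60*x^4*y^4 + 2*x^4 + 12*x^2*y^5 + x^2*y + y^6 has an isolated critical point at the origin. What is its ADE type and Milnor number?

The Hessian of f at 0 is [[0, 0], [0, 0]] with rank 0, so corank 2. A Groebner basis of the Jacobian ideal J(f) in C{x,y} is {x^2/6 + y^5, x^3, x*y}; counting standard monomials gives mu = 7. Corank 2; j^3 = x^2*y has shape L^2 M (L != M), so D-series; mu = 7 gives D_7.

Type D7, Milnor number mu = 7.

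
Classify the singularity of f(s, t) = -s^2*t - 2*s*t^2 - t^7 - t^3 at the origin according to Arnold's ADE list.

The Hessian of f at 0 has rank 0. Corank 2; j^3 = -t*(s + t)^2 has shape L^2 M (L != M), so D-series; mu = 8 gives D_8.

D_8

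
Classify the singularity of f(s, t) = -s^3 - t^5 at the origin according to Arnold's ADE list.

The Hessian of f at 0 is [[0, 0], [0, 0]] with rank 0, so corank 2. A Groebner basis of the Jacobian ideal J(f) in C{s,t} is {t^4, s^2}; counting standard monomials gives mu = 8. Corank 2; j^3 = -s^3 is a perfect cube, so E-series; the 5-jet and mu = 8 give E_8.

E_{8}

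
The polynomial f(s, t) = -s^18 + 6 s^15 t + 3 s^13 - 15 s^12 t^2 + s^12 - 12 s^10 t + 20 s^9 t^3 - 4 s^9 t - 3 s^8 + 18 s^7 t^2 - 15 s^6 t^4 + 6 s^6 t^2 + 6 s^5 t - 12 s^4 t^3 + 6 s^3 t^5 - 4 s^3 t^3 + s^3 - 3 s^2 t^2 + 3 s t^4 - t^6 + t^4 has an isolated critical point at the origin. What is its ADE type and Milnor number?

The Hessian of f at 0 has rank 0. Corank 2; j^3 = s^3 is a perfect cube, so E-series; the 4-jet and mu = 6 give E_6.

Type E6, Milnor number mu = 6.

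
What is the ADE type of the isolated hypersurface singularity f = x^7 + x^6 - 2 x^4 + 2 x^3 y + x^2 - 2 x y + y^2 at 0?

A6

The Hessian of f at 0 has rank 1. Corank 1: A-series; mu = 6 gives A_6.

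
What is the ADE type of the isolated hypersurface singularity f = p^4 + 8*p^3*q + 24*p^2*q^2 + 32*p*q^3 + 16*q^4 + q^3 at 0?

E_{6}

The Hessian of f at 0 is [[0, 0], [0, 0]] with rank 0, so corank 2. A Groebner basis of the Jacobian ideal J(f) in C{p,q} is {p^3 + 6*p^2*q, q^2}; counting standard monomials gives mu = 6. Corank 2; j^3 = q^3 is a perfect cube, so E-series; the 4-jet and mu = 6 give E_6.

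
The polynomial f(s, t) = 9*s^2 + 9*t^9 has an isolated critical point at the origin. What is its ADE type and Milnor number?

The Hessian of f at 0 has rank 1. Corank 1: A-series; mu = 8 gives A_8.

Type A_8, Milnor number mu = 8.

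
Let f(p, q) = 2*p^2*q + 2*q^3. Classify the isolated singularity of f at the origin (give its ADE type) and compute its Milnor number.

The Hessian of f at 0 is [[0, 0], [0, 0]] with rank 0, so corank 2. A Groebner basis of the Jacobian ideal J(f) in C{p,q} is {q^3, p^2 + 3*q^2, p*q}; counting standard monomials gives mu = 4. Corank 2; j^3 = 2*q*(p^2 + q^2) splits into three distinct lines over C (the quadratic factor has nonzero discriminant), so D_4.

Type D4, Milnor number mu = 4.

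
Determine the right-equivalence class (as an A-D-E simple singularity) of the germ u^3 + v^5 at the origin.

The Hessian of f at 0 has rank 0. Corank 2; j^3 = u^3 is a perfect cube, so E-series; the 5-jet and mu = 8 give E_8.

E_{8}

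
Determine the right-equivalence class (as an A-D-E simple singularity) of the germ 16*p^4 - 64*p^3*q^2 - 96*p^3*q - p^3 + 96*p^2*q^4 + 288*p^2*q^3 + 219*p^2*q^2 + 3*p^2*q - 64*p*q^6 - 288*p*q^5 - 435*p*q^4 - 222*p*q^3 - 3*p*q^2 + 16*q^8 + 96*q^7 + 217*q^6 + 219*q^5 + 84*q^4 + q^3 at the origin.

E_6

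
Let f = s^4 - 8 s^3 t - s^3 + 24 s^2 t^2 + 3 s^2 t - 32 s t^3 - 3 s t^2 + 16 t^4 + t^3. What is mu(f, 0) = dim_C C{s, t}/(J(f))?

6

The Hessian of f at 0 is [[0, 0], [0, 0]] with rank 0, so corank 2. A Groebner basis of the Jacobian ideal J(f) in C{s,t} is {t^4, s*t^2 - 4*t^3/3, s^2 - 2*s*t + t^2}; counting standard monomials gives mu = 6. Corank 2; j^3 = -(s - t)^3 is a perfect cube, so E-series; the 4-jet and mu = 6 give E_6.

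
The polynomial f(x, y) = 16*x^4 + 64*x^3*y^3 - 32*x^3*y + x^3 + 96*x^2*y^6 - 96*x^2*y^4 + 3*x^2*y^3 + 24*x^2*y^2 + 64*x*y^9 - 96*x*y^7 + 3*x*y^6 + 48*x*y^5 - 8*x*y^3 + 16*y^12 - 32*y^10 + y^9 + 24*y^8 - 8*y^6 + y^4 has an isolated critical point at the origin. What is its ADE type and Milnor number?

Type E_{6}, Milnor number mu = 6.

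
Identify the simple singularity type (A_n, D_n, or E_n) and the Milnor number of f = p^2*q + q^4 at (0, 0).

The Hessian of f at 0 is [[0, 0], [0, 0]] with rank 0, so corank 2. A Groebner basis of the Jacobian ideal J(f) in C{p,q} is {p^3, p^2/4 + q^3, p*q}; counting standard monomials gives mu = 5. Corank 2; j^3 = p^2*q has shape L^2 M (L != M), so D-series; mu = 5 gives D_5.

Type D_{5}, Milnor number mu = 5.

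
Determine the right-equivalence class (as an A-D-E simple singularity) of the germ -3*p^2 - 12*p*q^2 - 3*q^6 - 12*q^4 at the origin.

The Hessian of f at 0 is [[-6, 0], [0, 0]] with rank 1, so corank 1. A Groebner basis of the Jacobian ideal J(f) in C{p,q} is {p^3, p^2*q, p/2 + q^2}; counting standard monomials gives mu = 5. Corank 1: A-series; mu = 5 gives A_5.

A_5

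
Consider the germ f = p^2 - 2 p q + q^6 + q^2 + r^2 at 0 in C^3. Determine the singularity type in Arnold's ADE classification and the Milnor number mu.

Type A5, Milnor number mu = 5.

The Hessian of f at 0 has rank 2. Corank 1: A-series; mu = 5 gives A_5.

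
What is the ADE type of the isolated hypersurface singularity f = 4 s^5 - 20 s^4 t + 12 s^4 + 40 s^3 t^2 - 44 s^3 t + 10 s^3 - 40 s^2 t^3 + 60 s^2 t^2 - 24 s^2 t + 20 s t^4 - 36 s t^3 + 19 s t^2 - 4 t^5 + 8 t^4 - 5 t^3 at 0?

D4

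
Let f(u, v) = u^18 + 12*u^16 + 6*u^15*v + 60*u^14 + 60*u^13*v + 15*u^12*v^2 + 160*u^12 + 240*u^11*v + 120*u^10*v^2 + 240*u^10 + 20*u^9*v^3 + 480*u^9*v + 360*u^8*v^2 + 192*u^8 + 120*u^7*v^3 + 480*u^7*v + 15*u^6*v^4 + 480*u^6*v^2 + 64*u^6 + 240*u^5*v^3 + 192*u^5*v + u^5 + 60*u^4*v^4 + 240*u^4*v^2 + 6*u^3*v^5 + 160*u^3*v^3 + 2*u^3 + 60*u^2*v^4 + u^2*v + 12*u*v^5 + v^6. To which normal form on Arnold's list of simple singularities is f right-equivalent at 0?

D_{7}

The Hessian of f at 0 is [[0, 0], [0, 0]] with rank 0, so corank 2. A Groebner basis of the Jacobian ideal J(f) in C{u,v} is {-u*v/12 + v^5, u*v^2, u^2 + u*v/2}; counting standard monomials gives mu = 7. Corank 2; j^3 = u^2*(2*u + v) has shape L^2 M (L != M), so D-series; mu = 7 gives D_7.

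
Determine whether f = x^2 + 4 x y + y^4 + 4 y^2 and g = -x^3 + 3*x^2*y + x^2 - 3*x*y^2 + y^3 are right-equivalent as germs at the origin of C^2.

No.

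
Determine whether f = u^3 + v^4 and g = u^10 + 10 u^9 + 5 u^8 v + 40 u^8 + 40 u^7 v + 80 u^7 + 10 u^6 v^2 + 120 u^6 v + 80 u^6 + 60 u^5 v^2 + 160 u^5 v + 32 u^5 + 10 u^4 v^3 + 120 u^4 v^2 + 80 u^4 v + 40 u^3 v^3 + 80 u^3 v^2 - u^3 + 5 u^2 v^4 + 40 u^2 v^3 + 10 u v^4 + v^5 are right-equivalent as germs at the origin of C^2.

No.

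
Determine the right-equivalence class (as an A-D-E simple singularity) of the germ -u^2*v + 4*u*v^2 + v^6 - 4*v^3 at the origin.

D_7

The Hessian of f at 0 has rank 0. Corank 2; j^3 = -v*(u - 2*v)^2 has shape L^2 M (L != M), so D-series; mu = 7 gives D_7.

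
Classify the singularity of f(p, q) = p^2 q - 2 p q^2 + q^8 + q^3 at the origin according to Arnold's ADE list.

The Hessian of f at 0 has rank 0. Corank 2; j^3 = q*(p - q)^2 has shape L^2 M (L != M), so D-series; mu = 9 gives D_9.

D_{9}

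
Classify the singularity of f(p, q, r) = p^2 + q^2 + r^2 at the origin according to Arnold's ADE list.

The Hessian of f at 0 is [[2, 0, 0], [0, 2, 0], [0, 0, 2]] with rank 3, so corank 0. A Groebner basis of the Jacobian ideal J(f) in C{p,q,r} is {p, q, r}; counting standard monomials gives mu = 1. Corank 0: nondegenerate Morse point, so A_1.

A_{1}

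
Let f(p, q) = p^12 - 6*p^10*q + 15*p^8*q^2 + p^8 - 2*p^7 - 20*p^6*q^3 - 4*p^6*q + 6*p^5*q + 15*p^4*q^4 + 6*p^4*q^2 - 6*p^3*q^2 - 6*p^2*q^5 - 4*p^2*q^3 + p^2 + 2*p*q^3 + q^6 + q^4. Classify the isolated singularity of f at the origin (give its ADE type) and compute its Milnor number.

The Hessian of f at 0 is [[2, 0], [0, 0]] with rank 1, so corank 1. A Groebner basis of the Jacobian ideal J(f) in C{p,q} is {q^3, p}; counting standard monomials gives mu = 3. Corank 1: A-series; mu = 3 gives A_3.

Type A3, Milnor number mu = 3.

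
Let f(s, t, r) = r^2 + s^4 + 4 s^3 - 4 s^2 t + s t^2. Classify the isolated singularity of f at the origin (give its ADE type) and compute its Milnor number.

Type D_5, Milnor number mu = 5.

The Hessian of f at 0 has rank 1. Corank 2; j^3 = s*(2*s - t)^2 has shape L^2 M (L != M), so D-series; mu = 5 gives D_5.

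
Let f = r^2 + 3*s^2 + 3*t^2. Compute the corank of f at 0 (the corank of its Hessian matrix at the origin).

0

The Hessian at 0 is [[6, 0, 0], [0, 6, 0], [0, 0, 2]] of rank 3; hence corank 0.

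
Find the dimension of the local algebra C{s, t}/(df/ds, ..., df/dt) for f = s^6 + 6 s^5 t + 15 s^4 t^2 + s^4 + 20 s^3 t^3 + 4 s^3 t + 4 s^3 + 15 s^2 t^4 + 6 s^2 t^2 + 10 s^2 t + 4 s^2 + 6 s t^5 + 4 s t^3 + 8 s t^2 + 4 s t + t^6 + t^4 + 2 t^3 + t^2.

5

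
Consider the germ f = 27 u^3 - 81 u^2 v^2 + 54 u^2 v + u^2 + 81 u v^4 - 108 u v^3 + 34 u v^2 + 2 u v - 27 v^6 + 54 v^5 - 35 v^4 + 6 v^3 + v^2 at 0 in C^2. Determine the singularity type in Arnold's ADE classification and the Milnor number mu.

The Hessian of f at 0 is [[2, 2], [2, 2]] with rank 1, so corank 1. A Groebner basis of the Jacobian ideal J(f) in C{u,v} is {v^2, u + v}; counting standard monomials gives mu = 2. Corank 1: A-series; mu = 2 gives A_2.

Type A_2, Milnor number mu = 2.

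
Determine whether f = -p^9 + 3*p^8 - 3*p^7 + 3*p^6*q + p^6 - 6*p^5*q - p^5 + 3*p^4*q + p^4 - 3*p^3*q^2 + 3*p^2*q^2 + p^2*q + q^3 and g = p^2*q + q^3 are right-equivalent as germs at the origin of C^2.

Yes.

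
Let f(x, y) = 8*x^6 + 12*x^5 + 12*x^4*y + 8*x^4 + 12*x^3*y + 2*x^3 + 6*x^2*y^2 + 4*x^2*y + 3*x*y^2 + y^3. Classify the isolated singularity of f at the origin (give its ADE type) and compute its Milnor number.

The Hessian of f at 0 has rank 0. Corank 2; j^3 = (x + y)*(2*x^2 + 2*x*y + y^2) splits into three distinct lines over C (the quadratic factor has nonzero discriminant), so D_4.

Type D4, Milnor number mu = 4.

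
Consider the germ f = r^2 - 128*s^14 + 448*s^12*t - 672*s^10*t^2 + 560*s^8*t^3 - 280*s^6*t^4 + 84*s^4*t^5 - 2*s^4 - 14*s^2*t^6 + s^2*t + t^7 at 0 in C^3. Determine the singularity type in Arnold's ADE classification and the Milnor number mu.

The Hessian of f at 0 is [[0, 0, 0], [0, 0, 0], [0, 0, 2]] with rank 1, so corank 2. A Groebner basis of the Jacobian ideal J(f) in C{s,t,r} is {s^2/7 + t^6, s^3, s*t, r}; counting standard monomials gives mu = 8. Corank 2; j^3 = s^2*t has shape L^2 M (L != M), so D-series; mu = 8 gives D_8.

Type D_{8}, Milnor number mu = 8.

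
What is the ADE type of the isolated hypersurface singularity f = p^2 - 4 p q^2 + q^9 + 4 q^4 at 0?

The Hessian of f at 0 has rank 1. Corank 1: A-series; mu = 8 gives A_8.

A_{8}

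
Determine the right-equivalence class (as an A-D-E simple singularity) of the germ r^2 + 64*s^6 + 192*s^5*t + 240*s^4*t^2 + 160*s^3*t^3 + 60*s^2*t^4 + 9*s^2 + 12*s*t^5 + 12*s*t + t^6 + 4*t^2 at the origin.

The Hessian of f at 0 has rank 2. Corank 1: A-series; mu = 5 gives A_5.

A_{5}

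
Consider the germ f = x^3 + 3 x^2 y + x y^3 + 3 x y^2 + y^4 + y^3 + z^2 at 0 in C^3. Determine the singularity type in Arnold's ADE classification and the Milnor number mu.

The Hessian of f at 0 has rank 1. Corank 2; j^3 = (x + y)^3 is a perfect cube, so E-series; the 4-jet and mu = 7 give E_7.

Type E_7, Milnor number mu = 7.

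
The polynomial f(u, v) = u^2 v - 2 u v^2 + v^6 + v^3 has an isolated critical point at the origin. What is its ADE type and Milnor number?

The Hessian of f at 0 has rank 0. Corank 2; j^3 = v*(u - v)^2 has shape L^2 M (L != M), so D-series; mu = 7 gives D_7.

Type D_7, Milnor number mu = 7.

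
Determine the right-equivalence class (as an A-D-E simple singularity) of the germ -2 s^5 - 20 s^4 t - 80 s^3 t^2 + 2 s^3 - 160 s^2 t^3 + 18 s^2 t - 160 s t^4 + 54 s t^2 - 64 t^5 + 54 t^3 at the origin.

The Hessian of f at 0 is [[0, 0], [0, 0]] with rank 0, so corank 2. A Groebner basis of the Jacobian ideal J(f) in C{s,t} is {t^5, s*t^3 + 11*t^4/4, s^2 + 6*s*t + 9*t^2}; counting standard monomials gives mu = 8. Corank 2; j^3 = 2*(s + 3*t)^3 is a perfect cube, so E-series; the 5-jet and mu = 8 give E_8.

E_{8}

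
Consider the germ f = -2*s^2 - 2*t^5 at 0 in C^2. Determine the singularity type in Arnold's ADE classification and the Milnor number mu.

Type A_4, Milnor number mu = 4.

The Hessian of f at 0 has rank 1. Corank 1: A-series; mu = 4 gives A_4.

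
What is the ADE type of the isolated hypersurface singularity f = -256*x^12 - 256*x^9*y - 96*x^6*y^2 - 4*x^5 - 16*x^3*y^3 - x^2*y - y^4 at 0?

The Hessian of f at 0 has rank 0. Corank 2; j^3 = -x^2*y has shape L^2 M (L != M), so D-series; mu = 5 gives D_5.

D_5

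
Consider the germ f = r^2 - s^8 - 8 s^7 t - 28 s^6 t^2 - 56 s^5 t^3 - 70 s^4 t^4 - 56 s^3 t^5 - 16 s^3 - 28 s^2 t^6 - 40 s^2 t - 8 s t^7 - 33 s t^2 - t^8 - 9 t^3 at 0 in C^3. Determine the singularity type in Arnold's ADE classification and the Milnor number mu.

Type D_9, Milnor number mu = 9.

The Hessian of f at 0 is [[0, 0, 0], [0, 0, 0], [0, 0, 2]] with rank 1, so corank 2. A Groebner basis of the Jacobian ideal J(f) in C{s,t,r} is {-8192*s*t + t^7 - 6144*t^2, s*t^2 + 3*t^3/4, s^2 + 7*s*t/4 + 3*t^2/4, r}; counting standard monomials gives mu = 9. Corank 2; j^3 = -(s + t)*(4*s + 3*t)^2 has shape L^2 M (L != M), so D-series; mu = 9 gives D_9.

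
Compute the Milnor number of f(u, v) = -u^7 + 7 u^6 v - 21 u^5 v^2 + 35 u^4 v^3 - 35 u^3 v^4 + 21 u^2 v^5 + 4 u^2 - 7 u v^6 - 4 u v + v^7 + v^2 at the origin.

6

The Hessian of f at 0 has rank 1. Corank 1: A-series; mu = 6 gives A_6.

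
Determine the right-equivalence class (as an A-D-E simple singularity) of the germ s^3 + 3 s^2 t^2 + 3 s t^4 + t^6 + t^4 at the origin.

E_6

The Hessian of f at 0 has rank 0. Corank 2; j^3 = s^3 is a perfect cube, so E-series; the 4-jet and mu = 6 give E_6.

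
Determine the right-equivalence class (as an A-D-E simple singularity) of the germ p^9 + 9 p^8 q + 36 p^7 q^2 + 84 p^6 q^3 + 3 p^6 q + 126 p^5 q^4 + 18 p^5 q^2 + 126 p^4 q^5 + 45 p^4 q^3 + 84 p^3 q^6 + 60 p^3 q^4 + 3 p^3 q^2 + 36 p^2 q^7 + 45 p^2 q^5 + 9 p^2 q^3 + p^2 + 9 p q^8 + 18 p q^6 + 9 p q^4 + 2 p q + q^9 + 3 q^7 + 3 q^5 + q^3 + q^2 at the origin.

The Hessian of f at 0 has rank 1. Corank 1: A-series; mu = 2 gives A_2.

A_{2}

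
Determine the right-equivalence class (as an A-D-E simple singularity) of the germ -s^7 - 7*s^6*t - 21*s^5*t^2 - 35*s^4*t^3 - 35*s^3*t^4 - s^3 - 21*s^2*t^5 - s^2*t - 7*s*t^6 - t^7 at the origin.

D8

The Hessian of f at 0 is [[0, 0], [0, 0]] with rank 0, so corank 2. A Groebner basis of the Jacobian ideal J(f) in C{s,t} is {-s*t/7 + t^6, s*t^2, s^2 + s*t}; counting standard monomials gives mu = 8. Corank 2; j^3 = -s^2*(s + t) has shape L^2 M (L != M), so D-series; mu = 8 gives D_8.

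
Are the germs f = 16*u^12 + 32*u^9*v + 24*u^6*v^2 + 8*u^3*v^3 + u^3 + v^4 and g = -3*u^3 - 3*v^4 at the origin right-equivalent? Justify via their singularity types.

Yes.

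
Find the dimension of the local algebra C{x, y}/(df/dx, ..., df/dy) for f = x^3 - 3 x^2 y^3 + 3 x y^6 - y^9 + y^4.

6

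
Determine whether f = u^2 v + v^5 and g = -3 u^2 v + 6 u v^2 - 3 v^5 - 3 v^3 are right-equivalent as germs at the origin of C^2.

Yes.

The Hessian of f at 0 is [[0, 0], [0, 0]] with rank 0, so corank 2. A Groebner basis of the Jacobian ideal J(f) in C{u,v} is {u^2/5 + v^4, u^3, u*v}; counting standard monomials gives mu = 6. Corank 2; j^3 = u^2*v has shape L^2 M (L != M), so D-series; mu = 6 gives D_6. The Hessian of g at 0 is [[0, 0], [0, 0]] with rank 0, so corank 2. A Groebner basis of the Jacobian ideal J(g) in C{u,v} is {u^2/5 + v^4 - v^2/5, u^3 - v^3, u*v - v^2}; counting standard monomials gives mu = 6. Corank 2; j^3 = -3*v*(u - v)^2 has shape L^2 M (L != M), so D-series; mu = 6 gives D_6. Both have type D_6, hence right-equivalent.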